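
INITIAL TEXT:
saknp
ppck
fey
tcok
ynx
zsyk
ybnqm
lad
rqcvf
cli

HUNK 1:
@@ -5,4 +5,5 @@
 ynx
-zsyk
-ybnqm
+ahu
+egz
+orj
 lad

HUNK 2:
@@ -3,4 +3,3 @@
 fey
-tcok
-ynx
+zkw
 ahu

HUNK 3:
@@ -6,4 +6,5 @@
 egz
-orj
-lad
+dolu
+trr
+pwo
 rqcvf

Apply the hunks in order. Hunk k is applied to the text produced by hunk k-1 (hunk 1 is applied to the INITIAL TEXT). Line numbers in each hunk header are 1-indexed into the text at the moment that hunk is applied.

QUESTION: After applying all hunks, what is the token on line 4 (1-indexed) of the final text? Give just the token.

Hunk 1: at line 5 remove [zsyk,ybnqm] add [ahu,egz,orj] -> 11 lines: saknp ppck fey tcok ynx ahu egz orj lad rqcvf cli
Hunk 2: at line 3 remove [tcok,ynx] add [zkw] -> 10 lines: saknp ppck fey zkw ahu egz orj lad rqcvf cli
Hunk 3: at line 6 remove [orj,lad] add [dolu,trr,pwo] -> 11 lines: saknp ppck fey zkw ahu egz dolu trr pwo rqcvf cli
Final line 4: zkw

Answer: zkw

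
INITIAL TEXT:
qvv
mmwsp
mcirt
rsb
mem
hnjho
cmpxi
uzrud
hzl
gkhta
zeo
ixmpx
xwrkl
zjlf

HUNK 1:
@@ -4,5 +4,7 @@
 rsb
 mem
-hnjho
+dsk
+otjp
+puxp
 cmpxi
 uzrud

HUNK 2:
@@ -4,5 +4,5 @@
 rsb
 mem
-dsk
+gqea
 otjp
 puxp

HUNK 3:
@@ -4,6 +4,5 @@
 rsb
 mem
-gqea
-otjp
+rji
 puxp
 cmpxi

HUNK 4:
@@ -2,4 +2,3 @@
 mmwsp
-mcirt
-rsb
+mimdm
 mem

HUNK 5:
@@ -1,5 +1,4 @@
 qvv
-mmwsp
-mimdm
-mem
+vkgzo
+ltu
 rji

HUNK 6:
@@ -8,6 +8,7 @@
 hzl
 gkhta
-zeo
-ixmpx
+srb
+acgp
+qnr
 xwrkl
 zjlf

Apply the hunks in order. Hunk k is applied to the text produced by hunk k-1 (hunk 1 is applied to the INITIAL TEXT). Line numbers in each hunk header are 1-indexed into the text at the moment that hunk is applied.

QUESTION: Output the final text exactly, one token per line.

Answer: qvv
vkgzo
ltu
rji
puxp
cmpxi
uzrud
hzl
gkhta
srb
acgp
qnr
xwrkl
zjlf

Derivation:
Hunk 1: at line 4 remove [hnjho] add [dsk,otjp,puxp] -> 16 lines: qvv mmwsp mcirt rsb mem dsk otjp puxp cmpxi uzrud hzl gkhta zeo ixmpx xwrkl zjlf
Hunk 2: at line 4 remove [dsk] add [gqea] -> 16 lines: qvv mmwsp mcirt rsb mem gqea otjp puxp cmpxi uzrud hzl gkhta zeo ixmpx xwrkl zjlf
Hunk 3: at line 4 remove [gqea,otjp] add [rji] -> 15 lines: qvv mmwsp mcirt rsb mem rji puxp cmpxi uzrud hzl gkhta zeo ixmpx xwrkl zjlf
Hunk 4: at line 2 remove [mcirt,rsb] add [mimdm] -> 14 lines: qvv mmwsp mimdm mem rji puxp cmpxi uzrud hzl gkhta zeo ixmpx xwrkl zjlf
Hunk 5: at line 1 remove [mmwsp,mimdm,mem] add [vkgzo,ltu] -> 13 lines: qvv vkgzo ltu rji puxp cmpxi uzrud hzl gkhta zeo ixmpx xwrkl zjlf
Hunk 6: at line 8 remove [zeo,ixmpx] add [srb,acgp,qnr] -> 14 lines: qvv vkgzo ltu rji puxp cmpxi uzrud hzl gkhta srb acgp qnr xwrkl zjlf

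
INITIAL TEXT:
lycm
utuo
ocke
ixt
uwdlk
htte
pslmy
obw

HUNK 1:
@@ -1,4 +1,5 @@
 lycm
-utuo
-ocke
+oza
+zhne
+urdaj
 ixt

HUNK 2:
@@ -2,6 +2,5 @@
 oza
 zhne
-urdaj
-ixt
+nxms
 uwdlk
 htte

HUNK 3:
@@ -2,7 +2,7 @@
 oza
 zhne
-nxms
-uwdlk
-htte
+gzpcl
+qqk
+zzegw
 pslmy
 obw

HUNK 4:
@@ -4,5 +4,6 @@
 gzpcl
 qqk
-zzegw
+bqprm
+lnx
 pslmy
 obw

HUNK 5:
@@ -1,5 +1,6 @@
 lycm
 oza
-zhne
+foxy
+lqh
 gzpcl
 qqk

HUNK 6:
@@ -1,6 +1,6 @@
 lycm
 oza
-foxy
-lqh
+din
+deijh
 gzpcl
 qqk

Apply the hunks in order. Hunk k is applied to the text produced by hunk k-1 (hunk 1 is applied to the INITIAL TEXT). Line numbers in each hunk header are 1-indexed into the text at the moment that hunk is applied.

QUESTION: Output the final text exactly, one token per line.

Hunk 1: at line 1 remove [utuo,ocke] add [oza,zhne,urdaj] -> 9 lines: lycm oza zhne urdaj ixt uwdlk htte pslmy obw
Hunk 2: at line 2 remove [urdaj,ixt] add [nxms] -> 8 lines: lycm oza zhne nxms uwdlk htte pslmy obw
Hunk 3: at line 2 remove [nxms,uwdlk,htte] add [gzpcl,qqk,zzegw] -> 8 lines: lycm oza zhne gzpcl qqk zzegw pslmy obw
Hunk 4: at line 4 remove [zzegw] add [bqprm,lnx] -> 9 lines: lycm oza zhne gzpcl qqk bqprm lnx pslmy obw
Hunk 5: at line 1 remove [zhne] add [foxy,lqh] -> 10 lines: lycm oza foxy lqh gzpcl qqk bqprm lnx pslmy obw
Hunk 6: at line 1 remove [foxy,lqh] add [din,deijh] -> 10 lines: lycm oza din deijh gzpcl qqk bqprm lnx pslmy obw

Answer: lycm
oza
din
deijh
gzpcl
qqk
bqprm
lnx
pslmy
obw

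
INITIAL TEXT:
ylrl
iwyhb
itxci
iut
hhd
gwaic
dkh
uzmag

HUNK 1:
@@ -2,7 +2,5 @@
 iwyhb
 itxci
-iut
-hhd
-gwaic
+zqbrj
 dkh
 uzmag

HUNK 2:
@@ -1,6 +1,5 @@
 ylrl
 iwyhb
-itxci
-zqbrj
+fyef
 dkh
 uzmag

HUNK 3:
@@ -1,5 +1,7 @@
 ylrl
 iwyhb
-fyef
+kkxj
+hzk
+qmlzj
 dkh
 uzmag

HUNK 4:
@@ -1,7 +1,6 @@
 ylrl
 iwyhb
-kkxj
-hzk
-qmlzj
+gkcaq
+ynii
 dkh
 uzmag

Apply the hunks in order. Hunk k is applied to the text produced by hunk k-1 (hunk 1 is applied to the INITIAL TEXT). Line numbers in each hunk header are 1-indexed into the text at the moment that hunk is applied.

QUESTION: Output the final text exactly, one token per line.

Hunk 1: at line 2 remove [iut,hhd,gwaic] add [zqbrj] -> 6 lines: ylrl iwyhb itxci zqbrj dkh uzmag
Hunk 2: at line 1 remove [itxci,zqbrj] add [fyef] -> 5 lines: ylrl iwyhb fyef dkh uzmag
Hunk 3: at line 1 remove [fyef] add [kkxj,hzk,qmlzj] -> 7 lines: ylrl iwyhb kkxj hzk qmlzj dkh uzmag
Hunk 4: at line 1 remove [kkxj,hzk,qmlzj] add [gkcaq,ynii] -> 6 lines: ylrl iwyhb gkcaq ynii dkh uzmag

Answer: ylrl
iwyhb
gkcaq
ynii
dkh
uzmag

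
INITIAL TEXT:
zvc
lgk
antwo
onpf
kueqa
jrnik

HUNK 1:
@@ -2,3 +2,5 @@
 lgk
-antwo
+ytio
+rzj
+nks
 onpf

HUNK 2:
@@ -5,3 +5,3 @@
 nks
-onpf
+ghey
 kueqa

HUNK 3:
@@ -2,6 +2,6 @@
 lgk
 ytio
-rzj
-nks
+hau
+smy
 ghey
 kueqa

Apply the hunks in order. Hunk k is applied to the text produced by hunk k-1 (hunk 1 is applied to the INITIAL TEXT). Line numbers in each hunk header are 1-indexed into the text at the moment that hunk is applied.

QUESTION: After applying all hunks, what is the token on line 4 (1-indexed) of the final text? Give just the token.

Answer: hau

Derivation:
Hunk 1: at line 2 remove [antwo] add [ytio,rzj,nks] -> 8 lines: zvc lgk ytio rzj nks onpf kueqa jrnik
Hunk 2: at line 5 remove [onpf] add [ghey] -> 8 lines: zvc lgk ytio rzj nks ghey kueqa jrnik
Hunk 3: at line 2 remove [rzj,nks] add [hau,smy] -> 8 lines: zvc lgk ytio hau smy ghey kueqa jrnik
Final line 4: hau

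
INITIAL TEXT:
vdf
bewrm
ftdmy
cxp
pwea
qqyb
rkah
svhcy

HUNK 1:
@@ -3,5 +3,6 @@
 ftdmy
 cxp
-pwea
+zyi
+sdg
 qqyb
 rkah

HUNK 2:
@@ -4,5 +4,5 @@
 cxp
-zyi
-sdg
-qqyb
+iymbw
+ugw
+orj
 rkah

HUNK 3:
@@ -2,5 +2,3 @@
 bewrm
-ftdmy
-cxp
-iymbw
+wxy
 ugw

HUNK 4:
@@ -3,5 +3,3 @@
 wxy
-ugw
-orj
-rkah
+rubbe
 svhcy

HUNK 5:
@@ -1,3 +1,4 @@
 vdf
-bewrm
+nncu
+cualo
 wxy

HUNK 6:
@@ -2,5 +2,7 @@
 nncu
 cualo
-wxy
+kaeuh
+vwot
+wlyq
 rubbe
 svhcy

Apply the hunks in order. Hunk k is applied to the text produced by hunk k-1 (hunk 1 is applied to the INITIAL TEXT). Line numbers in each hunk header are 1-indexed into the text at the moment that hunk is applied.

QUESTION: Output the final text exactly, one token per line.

Answer: vdf
nncu
cualo
kaeuh
vwot
wlyq
rubbe
svhcy

Derivation:
Hunk 1: at line 3 remove [pwea] add [zyi,sdg] -> 9 lines: vdf bewrm ftdmy cxp zyi sdg qqyb rkah svhcy
Hunk 2: at line 4 remove [zyi,sdg,qqyb] add [iymbw,ugw,orj] -> 9 lines: vdf bewrm ftdmy cxp iymbw ugw orj rkah svhcy
Hunk 3: at line 2 remove [ftdmy,cxp,iymbw] add [wxy] -> 7 lines: vdf bewrm wxy ugw orj rkah svhcy
Hunk 4: at line 3 remove [ugw,orj,rkah] add [rubbe] -> 5 lines: vdf bewrm wxy rubbe svhcy
Hunk 5: at line 1 remove [bewrm] add [nncu,cualo] -> 6 lines: vdf nncu cualo wxy rubbe svhcy
Hunk 6: at line 2 remove [wxy] add [kaeuh,vwot,wlyq] -> 8 lines: vdf nncu cualo kaeuh vwot wlyq rubbe svhcy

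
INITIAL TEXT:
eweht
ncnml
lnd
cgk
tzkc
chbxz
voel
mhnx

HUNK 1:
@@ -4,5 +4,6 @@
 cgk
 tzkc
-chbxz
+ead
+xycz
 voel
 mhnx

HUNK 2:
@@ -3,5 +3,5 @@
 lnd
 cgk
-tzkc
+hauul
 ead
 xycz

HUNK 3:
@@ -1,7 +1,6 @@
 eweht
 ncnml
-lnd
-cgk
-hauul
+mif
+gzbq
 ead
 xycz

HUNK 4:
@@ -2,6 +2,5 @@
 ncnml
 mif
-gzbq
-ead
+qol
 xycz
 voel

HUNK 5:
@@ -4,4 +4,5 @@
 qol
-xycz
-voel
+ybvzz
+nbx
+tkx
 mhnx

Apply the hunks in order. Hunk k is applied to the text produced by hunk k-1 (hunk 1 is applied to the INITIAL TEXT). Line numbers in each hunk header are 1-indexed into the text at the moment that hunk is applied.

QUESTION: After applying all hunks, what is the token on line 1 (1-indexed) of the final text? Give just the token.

Hunk 1: at line 4 remove [chbxz] add [ead,xycz] -> 9 lines: eweht ncnml lnd cgk tzkc ead xycz voel mhnx
Hunk 2: at line 3 remove [tzkc] add [hauul] -> 9 lines: eweht ncnml lnd cgk hauul ead xycz voel mhnx
Hunk 3: at line 1 remove [lnd,cgk,hauul] add [mif,gzbq] -> 8 lines: eweht ncnml mif gzbq ead xycz voel mhnx
Hunk 4: at line 2 remove [gzbq,ead] add [qol] -> 7 lines: eweht ncnml mif qol xycz voel mhnx
Hunk 5: at line 4 remove [xycz,voel] add [ybvzz,nbx,tkx] -> 8 lines: eweht ncnml mif qol ybvzz nbx tkx mhnx
Final line 1: eweht

Answer: eweht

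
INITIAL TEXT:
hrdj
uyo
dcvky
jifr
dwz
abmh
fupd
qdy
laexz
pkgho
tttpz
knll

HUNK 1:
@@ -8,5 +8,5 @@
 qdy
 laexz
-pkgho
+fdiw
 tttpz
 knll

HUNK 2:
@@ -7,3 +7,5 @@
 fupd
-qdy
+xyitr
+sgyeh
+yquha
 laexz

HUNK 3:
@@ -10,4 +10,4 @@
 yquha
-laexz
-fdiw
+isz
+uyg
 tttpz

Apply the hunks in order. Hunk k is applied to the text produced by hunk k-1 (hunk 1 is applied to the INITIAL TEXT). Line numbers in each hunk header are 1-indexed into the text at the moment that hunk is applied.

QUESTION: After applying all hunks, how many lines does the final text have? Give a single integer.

Hunk 1: at line 8 remove [pkgho] add [fdiw] -> 12 lines: hrdj uyo dcvky jifr dwz abmh fupd qdy laexz fdiw tttpz knll
Hunk 2: at line 7 remove [qdy] add [xyitr,sgyeh,yquha] -> 14 lines: hrdj uyo dcvky jifr dwz abmh fupd xyitr sgyeh yquha laexz fdiw tttpz knll
Hunk 3: at line 10 remove [laexz,fdiw] add [isz,uyg] -> 14 lines: hrdj uyo dcvky jifr dwz abmh fupd xyitr sgyeh yquha isz uyg tttpz knll
Final line count: 14

Answer: 14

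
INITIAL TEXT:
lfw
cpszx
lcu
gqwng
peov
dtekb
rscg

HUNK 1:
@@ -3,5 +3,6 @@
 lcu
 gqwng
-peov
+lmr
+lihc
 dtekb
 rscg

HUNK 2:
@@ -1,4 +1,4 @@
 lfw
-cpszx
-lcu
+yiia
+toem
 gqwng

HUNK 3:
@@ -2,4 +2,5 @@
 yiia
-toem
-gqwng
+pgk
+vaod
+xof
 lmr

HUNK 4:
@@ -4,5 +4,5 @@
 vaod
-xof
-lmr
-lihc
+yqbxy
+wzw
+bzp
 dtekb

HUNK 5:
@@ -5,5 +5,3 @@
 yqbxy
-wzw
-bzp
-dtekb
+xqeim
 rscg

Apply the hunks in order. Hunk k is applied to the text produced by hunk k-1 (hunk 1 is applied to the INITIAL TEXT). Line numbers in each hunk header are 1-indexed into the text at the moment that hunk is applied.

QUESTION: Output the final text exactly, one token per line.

Hunk 1: at line 3 remove [peov] add [lmr,lihc] -> 8 lines: lfw cpszx lcu gqwng lmr lihc dtekb rscg
Hunk 2: at line 1 remove [cpszx,lcu] add [yiia,toem] -> 8 lines: lfw yiia toem gqwng lmr lihc dtekb rscg
Hunk 3: at line 2 remove [toem,gqwng] add [pgk,vaod,xof] -> 9 lines: lfw yiia pgk vaod xof lmr lihc dtekb rscg
Hunk 4: at line 4 remove [xof,lmr,lihc] add [yqbxy,wzw,bzp] -> 9 lines: lfw yiia pgk vaod yqbxy wzw bzp dtekb rscg
Hunk 5: at line 5 remove [wzw,bzp,dtekb] add [xqeim] -> 7 lines: lfw yiia pgk vaod yqbxy xqeim rscg

Answer: lfw
yiia
pgk
vaod
yqbxy
xqeim
rscg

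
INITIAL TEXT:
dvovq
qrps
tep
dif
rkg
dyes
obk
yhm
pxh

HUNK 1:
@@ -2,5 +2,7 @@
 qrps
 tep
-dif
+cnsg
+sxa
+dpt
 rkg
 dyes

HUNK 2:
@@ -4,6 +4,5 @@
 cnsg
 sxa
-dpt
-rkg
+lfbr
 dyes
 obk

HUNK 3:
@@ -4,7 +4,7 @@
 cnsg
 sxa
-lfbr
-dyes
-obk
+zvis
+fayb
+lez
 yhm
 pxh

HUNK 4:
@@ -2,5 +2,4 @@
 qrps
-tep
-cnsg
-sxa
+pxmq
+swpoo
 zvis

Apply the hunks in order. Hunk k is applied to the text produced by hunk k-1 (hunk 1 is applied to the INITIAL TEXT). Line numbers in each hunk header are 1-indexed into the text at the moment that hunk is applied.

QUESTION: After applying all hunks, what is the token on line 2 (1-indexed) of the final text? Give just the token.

Answer: qrps

Derivation:
Hunk 1: at line 2 remove [dif] add [cnsg,sxa,dpt] -> 11 lines: dvovq qrps tep cnsg sxa dpt rkg dyes obk yhm pxh
Hunk 2: at line 4 remove [dpt,rkg] add [lfbr] -> 10 lines: dvovq qrps tep cnsg sxa lfbr dyes obk yhm pxh
Hunk 3: at line 4 remove [lfbr,dyes,obk] add [zvis,fayb,lez] -> 10 lines: dvovq qrps tep cnsg sxa zvis fayb lez yhm pxh
Hunk 4: at line 2 remove [tep,cnsg,sxa] add [pxmq,swpoo] -> 9 lines: dvovq qrps pxmq swpoo zvis fayb lez yhm pxh
Final line 2: qrps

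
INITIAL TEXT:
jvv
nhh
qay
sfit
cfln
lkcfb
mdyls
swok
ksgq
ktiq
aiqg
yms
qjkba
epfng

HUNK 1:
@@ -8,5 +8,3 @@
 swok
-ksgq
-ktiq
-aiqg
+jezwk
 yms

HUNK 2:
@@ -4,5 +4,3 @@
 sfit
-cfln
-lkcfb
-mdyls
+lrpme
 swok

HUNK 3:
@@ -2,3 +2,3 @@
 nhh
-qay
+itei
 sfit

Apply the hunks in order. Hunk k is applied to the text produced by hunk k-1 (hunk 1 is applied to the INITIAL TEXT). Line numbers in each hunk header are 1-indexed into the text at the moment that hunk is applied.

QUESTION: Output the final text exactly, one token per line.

Hunk 1: at line 8 remove [ksgq,ktiq,aiqg] add [jezwk] -> 12 lines: jvv nhh qay sfit cfln lkcfb mdyls swok jezwk yms qjkba epfng
Hunk 2: at line 4 remove [cfln,lkcfb,mdyls] add [lrpme] -> 10 lines: jvv nhh qay sfit lrpme swok jezwk yms qjkba epfng
Hunk 3: at line 2 remove [qay] add [itei] -> 10 lines: jvv nhh itei sfit lrpme swok jezwk yms qjkba epfng

Answer: jvv
nhh
itei
sfit
lrpme
swok
jezwk
yms
qjkba
epfng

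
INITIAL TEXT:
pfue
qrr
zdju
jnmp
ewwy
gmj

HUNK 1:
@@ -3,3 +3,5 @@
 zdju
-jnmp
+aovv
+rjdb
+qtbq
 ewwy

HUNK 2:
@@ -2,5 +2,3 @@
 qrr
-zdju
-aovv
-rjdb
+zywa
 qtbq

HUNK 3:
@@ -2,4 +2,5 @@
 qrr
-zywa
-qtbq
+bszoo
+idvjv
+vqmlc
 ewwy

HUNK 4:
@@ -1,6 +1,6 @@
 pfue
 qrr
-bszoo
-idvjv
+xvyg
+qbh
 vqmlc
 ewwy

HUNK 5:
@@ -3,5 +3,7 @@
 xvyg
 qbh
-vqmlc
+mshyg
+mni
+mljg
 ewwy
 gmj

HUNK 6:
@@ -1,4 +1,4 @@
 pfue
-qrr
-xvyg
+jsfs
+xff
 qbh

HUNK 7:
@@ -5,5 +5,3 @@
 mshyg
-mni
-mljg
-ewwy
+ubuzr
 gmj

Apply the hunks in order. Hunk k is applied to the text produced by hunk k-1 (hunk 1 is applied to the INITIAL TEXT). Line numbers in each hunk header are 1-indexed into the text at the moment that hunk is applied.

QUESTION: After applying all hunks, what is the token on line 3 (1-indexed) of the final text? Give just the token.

Answer: xff

Derivation:
Hunk 1: at line 3 remove [jnmp] add [aovv,rjdb,qtbq] -> 8 lines: pfue qrr zdju aovv rjdb qtbq ewwy gmj
Hunk 2: at line 2 remove [zdju,aovv,rjdb] add [zywa] -> 6 lines: pfue qrr zywa qtbq ewwy gmj
Hunk 3: at line 2 remove [zywa,qtbq] add [bszoo,idvjv,vqmlc] -> 7 lines: pfue qrr bszoo idvjv vqmlc ewwy gmj
Hunk 4: at line 1 remove [bszoo,idvjv] add [xvyg,qbh] -> 7 lines: pfue qrr xvyg qbh vqmlc ewwy gmj
Hunk 5: at line 3 remove [vqmlc] add [mshyg,mni,mljg] -> 9 lines: pfue qrr xvyg qbh mshyg mni mljg ewwy gmj
Hunk 6: at line 1 remove [qrr,xvyg] add [jsfs,xff] -> 9 lines: pfue jsfs xff qbh mshyg mni mljg ewwy gmj
Hunk 7: at line 5 remove [mni,mljg,ewwy] add [ubuzr] -> 7 lines: pfue jsfs xff qbh mshyg ubuzr gmj
Final line 3: xff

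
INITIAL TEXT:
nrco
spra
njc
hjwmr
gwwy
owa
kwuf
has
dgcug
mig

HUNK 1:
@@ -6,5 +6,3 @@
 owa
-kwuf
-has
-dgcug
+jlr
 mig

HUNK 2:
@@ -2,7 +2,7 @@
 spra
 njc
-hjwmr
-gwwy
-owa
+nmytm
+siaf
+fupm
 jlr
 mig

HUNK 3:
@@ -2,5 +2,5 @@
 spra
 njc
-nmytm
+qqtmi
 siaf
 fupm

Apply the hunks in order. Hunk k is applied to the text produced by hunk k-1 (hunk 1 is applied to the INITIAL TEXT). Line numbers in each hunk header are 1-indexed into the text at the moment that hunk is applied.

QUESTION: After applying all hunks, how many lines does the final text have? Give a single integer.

Hunk 1: at line 6 remove [kwuf,has,dgcug] add [jlr] -> 8 lines: nrco spra njc hjwmr gwwy owa jlr mig
Hunk 2: at line 2 remove [hjwmr,gwwy,owa] add [nmytm,siaf,fupm] -> 8 lines: nrco spra njc nmytm siaf fupm jlr mig
Hunk 3: at line 2 remove [nmytm] add [qqtmi] -> 8 lines: nrco spra njc qqtmi siaf fupm jlr mig
Final line count: 8

Answer: 8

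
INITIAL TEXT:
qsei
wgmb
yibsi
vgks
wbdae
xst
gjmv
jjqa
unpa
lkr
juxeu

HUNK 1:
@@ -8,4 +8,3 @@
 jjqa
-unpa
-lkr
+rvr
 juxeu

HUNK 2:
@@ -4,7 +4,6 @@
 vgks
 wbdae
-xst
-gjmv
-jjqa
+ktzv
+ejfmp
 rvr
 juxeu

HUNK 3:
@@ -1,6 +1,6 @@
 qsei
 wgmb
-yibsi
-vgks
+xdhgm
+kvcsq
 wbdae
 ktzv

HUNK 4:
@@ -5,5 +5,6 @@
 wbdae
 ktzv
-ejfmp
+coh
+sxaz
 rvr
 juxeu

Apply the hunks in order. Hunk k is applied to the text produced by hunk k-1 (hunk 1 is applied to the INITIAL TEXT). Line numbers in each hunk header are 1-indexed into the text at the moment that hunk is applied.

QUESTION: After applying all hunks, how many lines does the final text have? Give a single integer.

Answer: 10

Derivation:
Hunk 1: at line 8 remove [unpa,lkr] add [rvr] -> 10 lines: qsei wgmb yibsi vgks wbdae xst gjmv jjqa rvr juxeu
Hunk 2: at line 4 remove [xst,gjmv,jjqa] add [ktzv,ejfmp] -> 9 lines: qsei wgmb yibsi vgks wbdae ktzv ejfmp rvr juxeu
Hunk 3: at line 1 remove [yibsi,vgks] add [xdhgm,kvcsq] -> 9 lines: qsei wgmb xdhgm kvcsq wbdae ktzv ejfmp rvr juxeu
Hunk 4: at line 5 remove [ejfmp] add [coh,sxaz] -> 10 lines: qsei wgmb xdhgm kvcsq wbdae ktzv coh sxaz rvr juxeu
Final line count: 10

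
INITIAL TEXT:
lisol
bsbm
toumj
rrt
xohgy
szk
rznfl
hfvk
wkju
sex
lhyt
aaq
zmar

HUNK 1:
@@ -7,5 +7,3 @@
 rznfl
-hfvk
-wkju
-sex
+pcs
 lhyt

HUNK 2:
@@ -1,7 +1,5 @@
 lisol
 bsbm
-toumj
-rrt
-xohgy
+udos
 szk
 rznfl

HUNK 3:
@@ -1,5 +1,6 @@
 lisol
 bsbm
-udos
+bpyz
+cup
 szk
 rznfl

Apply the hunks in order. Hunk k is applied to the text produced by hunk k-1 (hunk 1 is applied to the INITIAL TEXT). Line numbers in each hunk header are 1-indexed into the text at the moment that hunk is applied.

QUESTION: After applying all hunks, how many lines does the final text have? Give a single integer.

Hunk 1: at line 7 remove [hfvk,wkju,sex] add [pcs] -> 11 lines: lisol bsbm toumj rrt xohgy szk rznfl pcs lhyt aaq zmar
Hunk 2: at line 1 remove [toumj,rrt,xohgy] add [udos] -> 9 lines: lisol bsbm udos szk rznfl pcs lhyt aaq zmar
Hunk 3: at line 1 remove [udos] add [bpyz,cup] -> 10 lines: lisol bsbm bpyz cup szk rznfl pcs lhyt aaq zmar
Final line count: 10

Answer: 10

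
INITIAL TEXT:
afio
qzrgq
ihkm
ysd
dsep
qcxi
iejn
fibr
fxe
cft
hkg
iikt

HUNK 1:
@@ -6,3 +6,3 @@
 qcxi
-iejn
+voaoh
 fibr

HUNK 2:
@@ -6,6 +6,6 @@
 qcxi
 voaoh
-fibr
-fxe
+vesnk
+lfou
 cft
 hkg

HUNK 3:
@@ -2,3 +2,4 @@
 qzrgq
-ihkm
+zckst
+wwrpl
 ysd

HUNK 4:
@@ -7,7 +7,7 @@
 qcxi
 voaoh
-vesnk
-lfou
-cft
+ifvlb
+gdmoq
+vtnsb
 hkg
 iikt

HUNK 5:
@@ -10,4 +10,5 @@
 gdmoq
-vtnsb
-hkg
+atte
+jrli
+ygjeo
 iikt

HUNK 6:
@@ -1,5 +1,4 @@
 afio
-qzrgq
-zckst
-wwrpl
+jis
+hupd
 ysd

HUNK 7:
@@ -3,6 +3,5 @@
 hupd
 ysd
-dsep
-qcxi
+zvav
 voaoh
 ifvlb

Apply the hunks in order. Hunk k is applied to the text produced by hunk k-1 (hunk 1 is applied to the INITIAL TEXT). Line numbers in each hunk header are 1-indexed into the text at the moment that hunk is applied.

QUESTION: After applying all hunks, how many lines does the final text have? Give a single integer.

Answer: 12

Derivation:
Hunk 1: at line 6 remove [iejn] add [voaoh] -> 12 lines: afio qzrgq ihkm ysd dsep qcxi voaoh fibr fxe cft hkg iikt
Hunk 2: at line 6 remove [fibr,fxe] add [vesnk,lfou] -> 12 lines: afio qzrgq ihkm ysd dsep qcxi voaoh vesnk lfou cft hkg iikt
Hunk 3: at line 2 remove [ihkm] add [zckst,wwrpl] -> 13 lines: afio qzrgq zckst wwrpl ysd dsep qcxi voaoh vesnk lfou cft hkg iikt
Hunk 4: at line 7 remove [vesnk,lfou,cft] add [ifvlb,gdmoq,vtnsb] -> 13 lines: afio qzrgq zckst wwrpl ysd dsep qcxi voaoh ifvlb gdmoq vtnsb hkg iikt
Hunk 5: at line 10 remove [vtnsb,hkg] add [atte,jrli,ygjeo] -> 14 lines: afio qzrgq zckst wwrpl ysd dsep qcxi voaoh ifvlb gdmoq atte jrli ygjeo iikt
Hunk 6: at line 1 remove [qzrgq,zckst,wwrpl] add [jis,hupd] -> 13 lines: afio jis hupd ysd dsep qcxi voaoh ifvlb gdmoq atte jrli ygjeo iikt
Hunk 7: at line 3 remove [dsep,qcxi] add [zvav] -> 12 lines: afio jis hupd ysd zvav voaoh ifvlb gdmoq atte jrli ygjeo iikt
Final line count: 12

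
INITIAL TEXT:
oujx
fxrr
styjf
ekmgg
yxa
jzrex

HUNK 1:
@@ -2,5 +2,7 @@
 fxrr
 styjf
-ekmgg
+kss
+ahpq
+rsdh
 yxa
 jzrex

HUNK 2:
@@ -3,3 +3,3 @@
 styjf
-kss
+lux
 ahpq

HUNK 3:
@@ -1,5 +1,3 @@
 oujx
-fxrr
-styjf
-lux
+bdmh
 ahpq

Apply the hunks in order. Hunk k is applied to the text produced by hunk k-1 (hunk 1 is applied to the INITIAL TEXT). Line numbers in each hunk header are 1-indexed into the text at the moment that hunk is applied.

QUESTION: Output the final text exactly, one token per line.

Hunk 1: at line 2 remove [ekmgg] add [kss,ahpq,rsdh] -> 8 lines: oujx fxrr styjf kss ahpq rsdh yxa jzrex
Hunk 2: at line 3 remove [kss] add [lux] -> 8 lines: oujx fxrr styjf lux ahpq rsdh yxa jzrex
Hunk 3: at line 1 remove [fxrr,styjf,lux] add [bdmh] -> 6 lines: oujx bdmh ahpq rsdh yxa jzrex

Answer: oujx
bdmh
ahpq
rsdh
yxa
jzrex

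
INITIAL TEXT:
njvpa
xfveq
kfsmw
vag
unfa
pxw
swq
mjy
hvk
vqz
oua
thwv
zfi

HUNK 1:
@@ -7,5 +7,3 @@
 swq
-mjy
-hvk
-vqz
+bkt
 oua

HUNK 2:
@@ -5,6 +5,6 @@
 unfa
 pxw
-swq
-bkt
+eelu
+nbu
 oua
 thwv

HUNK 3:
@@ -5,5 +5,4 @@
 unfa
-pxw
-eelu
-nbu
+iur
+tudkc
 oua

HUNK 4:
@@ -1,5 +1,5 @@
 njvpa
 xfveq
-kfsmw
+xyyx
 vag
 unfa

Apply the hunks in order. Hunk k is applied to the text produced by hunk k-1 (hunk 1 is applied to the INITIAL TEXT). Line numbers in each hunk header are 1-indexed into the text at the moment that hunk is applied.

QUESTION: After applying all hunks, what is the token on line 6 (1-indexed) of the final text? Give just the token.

Answer: iur

Derivation:
Hunk 1: at line 7 remove [mjy,hvk,vqz] add [bkt] -> 11 lines: njvpa xfveq kfsmw vag unfa pxw swq bkt oua thwv zfi
Hunk 2: at line 5 remove [swq,bkt] add [eelu,nbu] -> 11 lines: njvpa xfveq kfsmw vag unfa pxw eelu nbu oua thwv zfi
Hunk 3: at line 5 remove [pxw,eelu,nbu] add [iur,tudkc] -> 10 lines: njvpa xfveq kfsmw vag unfa iur tudkc oua thwv zfi
Hunk 4: at line 1 remove [kfsmw] add [xyyx] -> 10 lines: njvpa xfveq xyyx vag unfa iur tudkc oua thwv zfi
Final line 6: iur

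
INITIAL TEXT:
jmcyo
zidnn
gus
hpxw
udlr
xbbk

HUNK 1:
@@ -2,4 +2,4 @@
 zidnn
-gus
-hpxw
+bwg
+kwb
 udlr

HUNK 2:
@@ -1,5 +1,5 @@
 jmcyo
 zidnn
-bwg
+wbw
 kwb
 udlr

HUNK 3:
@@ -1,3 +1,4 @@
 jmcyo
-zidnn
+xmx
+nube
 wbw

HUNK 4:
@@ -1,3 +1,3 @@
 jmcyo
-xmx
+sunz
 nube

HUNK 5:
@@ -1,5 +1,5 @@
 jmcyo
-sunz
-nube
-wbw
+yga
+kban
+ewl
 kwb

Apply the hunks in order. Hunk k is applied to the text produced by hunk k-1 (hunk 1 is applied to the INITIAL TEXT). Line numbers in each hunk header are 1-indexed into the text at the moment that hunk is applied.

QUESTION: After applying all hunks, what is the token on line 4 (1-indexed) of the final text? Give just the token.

Hunk 1: at line 2 remove [gus,hpxw] add [bwg,kwb] -> 6 lines: jmcyo zidnn bwg kwb udlr xbbk
Hunk 2: at line 1 remove [bwg] add [wbw] -> 6 lines: jmcyo zidnn wbw kwb udlr xbbk
Hunk 3: at line 1 remove [zidnn] add [xmx,nube] -> 7 lines: jmcyo xmx nube wbw kwb udlr xbbk
Hunk 4: at line 1 remove [xmx] add [sunz] -> 7 lines: jmcyo sunz nube wbw kwb udlr xbbk
Hunk 5: at line 1 remove [sunz,nube,wbw] add [yga,kban,ewl] -> 7 lines: jmcyo yga kban ewl kwb udlr xbbk
Final line 4: ewl

Answer: ewl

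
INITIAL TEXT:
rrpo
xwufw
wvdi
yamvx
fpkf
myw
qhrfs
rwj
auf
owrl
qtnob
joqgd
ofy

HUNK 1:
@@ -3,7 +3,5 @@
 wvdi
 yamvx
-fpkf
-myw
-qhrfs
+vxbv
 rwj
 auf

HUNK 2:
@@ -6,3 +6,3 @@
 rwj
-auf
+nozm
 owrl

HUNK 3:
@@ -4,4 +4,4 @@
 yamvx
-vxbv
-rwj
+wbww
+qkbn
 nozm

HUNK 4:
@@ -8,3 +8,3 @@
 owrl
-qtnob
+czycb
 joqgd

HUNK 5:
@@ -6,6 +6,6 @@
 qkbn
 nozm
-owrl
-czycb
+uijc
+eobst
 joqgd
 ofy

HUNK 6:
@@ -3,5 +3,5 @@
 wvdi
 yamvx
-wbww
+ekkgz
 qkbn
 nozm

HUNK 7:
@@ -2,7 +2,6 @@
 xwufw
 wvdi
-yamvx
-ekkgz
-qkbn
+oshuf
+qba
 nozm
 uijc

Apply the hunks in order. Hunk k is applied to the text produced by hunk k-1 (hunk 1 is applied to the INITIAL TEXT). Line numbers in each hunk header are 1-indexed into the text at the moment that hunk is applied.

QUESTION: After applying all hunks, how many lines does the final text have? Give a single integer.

Hunk 1: at line 3 remove [fpkf,myw,qhrfs] add [vxbv] -> 11 lines: rrpo xwufw wvdi yamvx vxbv rwj auf owrl qtnob joqgd ofy
Hunk 2: at line 6 remove [auf] add [nozm] -> 11 lines: rrpo xwufw wvdi yamvx vxbv rwj nozm owrl qtnob joqgd ofy
Hunk 3: at line 4 remove [vxbv,rwj] add [wbww,qkbn] -> 11 lines: rrpo xwufw wvdi yamvx wbww qkbn nozm owrl qtnob joqgd ofy
Hunk 4: at line 8 remove [qtnob] add [czycb] -> 11 lines: rrpo xwufw wvdi yamvx wbww qkbn nozm owrl czycb joqgd ofy
Hunk 5: at line 6 remove [owrl,czycb] add [uijc,eobst] -> 11 lines: rrpo xwufw wvdi yamvx wbww qkbn nozm uijc eobst joqgd ofy
Hunk 6: at line 3 remove [wbww] add [ekkgz] -> 11 lines: rrpo xwufw wvdi yamvx ekkgz qkbn nozm uijc eobst joqgd ofy
Hunk 7: at line 2 remove [yamvx,ekkgz,qkbn] add [oshuf,qba] -> 10 lines: rrpo xwufw wvdi oshuf qba nozm uijc eobst joqgd ofy
Final line count: 10

Answer: 10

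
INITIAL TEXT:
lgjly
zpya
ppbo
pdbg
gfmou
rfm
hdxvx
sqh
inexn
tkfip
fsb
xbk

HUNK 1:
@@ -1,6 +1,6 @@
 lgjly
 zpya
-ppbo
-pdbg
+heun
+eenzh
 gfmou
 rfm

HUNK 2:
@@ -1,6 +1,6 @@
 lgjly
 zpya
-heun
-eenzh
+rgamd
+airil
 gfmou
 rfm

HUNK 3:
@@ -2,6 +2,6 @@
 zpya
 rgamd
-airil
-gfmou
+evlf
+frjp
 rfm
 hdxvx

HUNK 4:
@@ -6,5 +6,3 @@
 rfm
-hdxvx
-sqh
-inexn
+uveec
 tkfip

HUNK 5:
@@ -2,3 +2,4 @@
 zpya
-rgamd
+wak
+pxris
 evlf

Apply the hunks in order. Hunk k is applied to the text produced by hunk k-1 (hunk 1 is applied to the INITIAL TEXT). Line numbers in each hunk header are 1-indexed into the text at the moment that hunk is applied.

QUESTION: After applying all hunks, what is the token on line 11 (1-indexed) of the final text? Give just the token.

Answer: xbk

Derivation:
Hunk 1: at line 1 remove [ppbo,pdbg] add [heun,eenzh] -> 12 lines: lgjly zpya heun eenzh gfmou rfm hdxvx sqh inexn tkfip fsb xbk
Hunk 2: at line 1 remove [heun,eenzh] add [rgamd,airil] -> 12 lines: lgjly zpya rgamd airil gfmou rfm hdxvx sqh inexn tkfip fsb xbk
Hunk 3: at line 2 remove [airil,gfmou] add [evlf,frjp] -> 12 lines: lgjly zpya rgamd evlf frjp rfm hdxvx sqh inexn tkfip fsb xbk
Hunk 4: at line 6 remove [hdxvx,sqh,inexn] add [uveec] -> 10 lines: lgjly zpya rgamd evlf frjp rfm uveec tkfip fsb xbk
Hunk 5: at line 2 remove [rgamd] add [wak,pxris] -> 11 lines: lgjly zpya wak pxris evlf frjp rfm uveec tkfip fsb xbk
Final line 11: xbk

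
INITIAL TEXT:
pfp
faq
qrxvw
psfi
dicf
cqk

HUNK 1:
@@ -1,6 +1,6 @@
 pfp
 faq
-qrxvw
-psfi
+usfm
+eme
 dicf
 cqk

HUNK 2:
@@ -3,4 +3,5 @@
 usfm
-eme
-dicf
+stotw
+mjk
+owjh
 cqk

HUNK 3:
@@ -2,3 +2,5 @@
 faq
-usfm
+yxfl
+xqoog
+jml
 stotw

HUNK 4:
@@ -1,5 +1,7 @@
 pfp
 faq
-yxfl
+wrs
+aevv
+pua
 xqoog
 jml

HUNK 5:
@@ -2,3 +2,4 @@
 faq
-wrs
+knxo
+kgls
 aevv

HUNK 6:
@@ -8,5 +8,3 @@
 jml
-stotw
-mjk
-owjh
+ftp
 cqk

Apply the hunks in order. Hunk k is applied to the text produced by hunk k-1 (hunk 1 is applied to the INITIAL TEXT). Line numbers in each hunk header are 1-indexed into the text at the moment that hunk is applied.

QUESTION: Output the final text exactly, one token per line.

Hunk 1: at line 1 remove [qrxvw,psfi] add [usfm,eme] -> 6 lines: pfp faq usfm eme dicf cqk
Hunk 2: at line 3 remove [eme,dicf] add [stotw,mjk,owjh] -> 7 lines: pfp faq usfm stotw mjk owjh cqk
Hunk 3: at line 2 remove [usfm] add [yxfl,xqoog,jml] -> 9 lines: pfp faq yxfl xqoog jml stotw mjk owjh cqk
Hunk 4: at line 1 remove [yxfl] add [wrs,aevv,pua] -> 11 lines: pfp faq wrs aevv pua xqoog jml stotw mjk owjh cqk
Hunk 5: at line 2 remove [wrs] add [knxo,kgls] -> 12 lines: pfp faq knxo kgls aevv pua xqoog jml stotw mjk owjh cqk
Hunk 6: at line 8 remove [stotw,mjk,owjh] add [ftp] -> 10 lines: pfp faq knxo kgls aevv pua xqoog jml ftp cqk

Answer: pfp
faq
knxo
kgls
aevv
pua
xqoog
jml
ftp
cqk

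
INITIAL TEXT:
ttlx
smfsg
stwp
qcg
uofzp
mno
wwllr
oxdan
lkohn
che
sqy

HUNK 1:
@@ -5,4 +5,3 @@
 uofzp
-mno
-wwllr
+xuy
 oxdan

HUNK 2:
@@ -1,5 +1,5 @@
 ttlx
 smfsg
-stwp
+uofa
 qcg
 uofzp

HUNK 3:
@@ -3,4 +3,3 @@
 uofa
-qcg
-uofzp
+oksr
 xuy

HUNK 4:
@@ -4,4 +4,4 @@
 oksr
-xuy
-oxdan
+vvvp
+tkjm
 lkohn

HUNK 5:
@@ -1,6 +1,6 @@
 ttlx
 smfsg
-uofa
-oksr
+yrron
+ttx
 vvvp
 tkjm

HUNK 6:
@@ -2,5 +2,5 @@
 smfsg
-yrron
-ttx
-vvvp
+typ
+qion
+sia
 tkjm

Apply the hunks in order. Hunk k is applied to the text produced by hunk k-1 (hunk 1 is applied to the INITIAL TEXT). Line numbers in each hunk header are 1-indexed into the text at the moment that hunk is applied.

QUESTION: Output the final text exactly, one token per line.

Hunk 1: at line 5 remove [mno,wwllr] add [xuy] -> 10 lines: ttlx smfsg stwp qcg uofzp xuy oxdan lkohn che sqy
Hunk 2: at line 1 remove [stwp] add [uofa] -> 10 lines: ttlx smfsg uofa qcg uofzp xuy oxdan lkohn che sqy
Hunk 3: at line 3 remove [qcg,uofzp] add [oksr] -> 9 lines: ttlx smfsg uofa oksr xuy oxdan lkohn che sqy
Hunk 4: at line 4 remove [xuy,oxdan] add [vvvp,tkjm] -> 9 lines: ttlx smfsg uofa oksr vvvp tkjm lkohn che sqy
Hunk 5: at line 1 remove [uofa,oksr] add [yrron,ttx] -> 9 lines: ttlx smfsg yrron ttx vvvp tkjm lkohn che sqy
Hunk 6: at line 2 remove [yrron,ttx,vvvp] add [typ,qion,sia] -> 9 lines: ttlx smfsg typ qion sia tkjm lkohn che sqy

Answer: ttlx
smfsg
typ
qion
sia
tkjm
lkohn
che
sqy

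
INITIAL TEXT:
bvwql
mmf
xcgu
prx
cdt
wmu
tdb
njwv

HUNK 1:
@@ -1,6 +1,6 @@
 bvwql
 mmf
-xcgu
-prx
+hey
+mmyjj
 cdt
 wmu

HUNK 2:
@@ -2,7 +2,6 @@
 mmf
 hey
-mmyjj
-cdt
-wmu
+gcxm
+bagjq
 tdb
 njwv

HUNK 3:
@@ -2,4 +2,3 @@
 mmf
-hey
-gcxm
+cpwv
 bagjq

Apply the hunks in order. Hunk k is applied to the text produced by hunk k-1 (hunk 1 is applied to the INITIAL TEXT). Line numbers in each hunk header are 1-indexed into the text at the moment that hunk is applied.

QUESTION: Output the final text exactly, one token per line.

Answer: bvwql
mmf
cpwv
bagjq
tdb
njwv

Derivation:
Hunk 1: at line 1 remove [xcgu,prx] add [hey,mmyjj] -> 8 lines: bvwql mmf hey mmyjj cdt wmu tdb njwv
Hunk 2: at line 2 remove [mmyjj,cdt,wmu] add [gcxm,bagjq] -> 7 lines: bvwql mmf hey gcxm bagjq tdb njwv
Hunk 3: at line 2 remove [hey,gcxm] add [cpwv] -> 6 lines: bvwql mmf cpwv bagjq tdb njwv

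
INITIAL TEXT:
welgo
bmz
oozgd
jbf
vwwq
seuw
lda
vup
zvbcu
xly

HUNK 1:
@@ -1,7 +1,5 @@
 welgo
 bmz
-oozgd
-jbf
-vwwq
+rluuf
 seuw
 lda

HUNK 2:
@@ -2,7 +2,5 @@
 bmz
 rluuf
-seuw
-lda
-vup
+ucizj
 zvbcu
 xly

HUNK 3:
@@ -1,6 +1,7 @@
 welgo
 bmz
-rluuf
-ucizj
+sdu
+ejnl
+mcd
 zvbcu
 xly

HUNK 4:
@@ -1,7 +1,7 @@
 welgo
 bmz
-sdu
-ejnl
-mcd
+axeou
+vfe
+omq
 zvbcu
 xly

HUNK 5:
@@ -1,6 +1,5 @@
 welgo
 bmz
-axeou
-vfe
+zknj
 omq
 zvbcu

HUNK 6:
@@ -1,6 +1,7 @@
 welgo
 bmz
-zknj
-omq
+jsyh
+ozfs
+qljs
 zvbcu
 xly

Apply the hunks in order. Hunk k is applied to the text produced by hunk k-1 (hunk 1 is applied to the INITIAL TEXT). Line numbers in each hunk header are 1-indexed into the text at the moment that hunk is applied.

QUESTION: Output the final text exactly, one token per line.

Hunk 1: at line 1 remove [oozgd,jbf,vwwq] add [rluuf] -> 8 lines: welgo bmz rluuf seuw lda vup zvbcu xly
Hunk 2: at line 2 remove [seuw,lda,vup] add [ucizj] -> 6 lines: welgo bmz rluuf ucizj zvbcu xly
Hunk 3: at line 1 remove [rluuf,ucizj] add [sdu,ejnl,mcd] -> 7 lines: welgo bmz sdu ejnl mcd zvbcu xly
Hunk 4: at line 1 remove [sdu,ejnl,mcd] add [axeou,vfe,omq] -> 7 lines: welgo bmz axeou vfe omq zvbcu xly
Hunk 5: at line 1 remove [axeou,vfe] add [zknj] -> 6 lines: welgo bmz zknj omq zvbcu xly
Hunk 6: at line 1 remove [zknj,omq] add [jsyh,ozfs,qljs] -> 7 lines: welgo bmz jsyh ozfs qljs zvbcu xly

Answer: welgo
bmz
jsyh
ozfs
qljs
zvbcu
xly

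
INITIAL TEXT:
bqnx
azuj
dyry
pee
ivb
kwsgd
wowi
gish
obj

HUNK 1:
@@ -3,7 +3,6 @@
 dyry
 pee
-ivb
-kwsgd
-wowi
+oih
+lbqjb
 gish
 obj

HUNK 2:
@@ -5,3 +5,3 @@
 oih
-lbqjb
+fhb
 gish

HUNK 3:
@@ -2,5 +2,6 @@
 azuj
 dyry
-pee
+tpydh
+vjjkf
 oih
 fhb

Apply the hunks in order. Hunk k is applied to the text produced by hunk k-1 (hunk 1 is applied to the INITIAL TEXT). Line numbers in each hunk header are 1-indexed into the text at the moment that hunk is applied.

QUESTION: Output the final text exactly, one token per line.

Answer: bqnx
azuj
dyry
tpydh
vjjkf
oih
fhb
gish
obj

Derivation:
Hunk 1: at line 3 remove [ivb,kwsgd,wowi] add [oih,lbqjb] -> 8 lines: bqnx azuj dyry pee oih lbqjb gish obj
Hunk 2: at line 5 remove [lbqjb] add [fhb] -> 8 lines: bqnx azuj dyry pee oih fhb gish obj
Hunk 3: at line 2 remove [pee] add [tpydh,vjjkf] -> 9 lines: bqnx azuj dyry tpydh vjjkf oih fhb gish obj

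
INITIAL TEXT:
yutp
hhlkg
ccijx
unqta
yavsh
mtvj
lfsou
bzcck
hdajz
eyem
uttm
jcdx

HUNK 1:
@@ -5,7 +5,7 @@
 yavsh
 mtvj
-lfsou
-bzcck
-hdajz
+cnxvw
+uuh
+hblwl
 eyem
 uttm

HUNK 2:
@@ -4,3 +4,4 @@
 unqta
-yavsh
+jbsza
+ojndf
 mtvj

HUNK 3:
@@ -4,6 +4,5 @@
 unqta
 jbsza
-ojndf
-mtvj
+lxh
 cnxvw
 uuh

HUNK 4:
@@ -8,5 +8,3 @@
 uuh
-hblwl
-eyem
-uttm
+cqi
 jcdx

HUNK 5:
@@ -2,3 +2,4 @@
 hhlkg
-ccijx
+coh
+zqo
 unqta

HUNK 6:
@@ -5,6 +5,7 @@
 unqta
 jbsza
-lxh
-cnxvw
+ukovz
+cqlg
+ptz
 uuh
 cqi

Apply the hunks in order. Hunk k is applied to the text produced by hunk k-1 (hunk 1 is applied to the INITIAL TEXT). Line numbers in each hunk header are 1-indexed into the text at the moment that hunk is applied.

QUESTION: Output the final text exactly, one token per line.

Hunk 1: at line 5 remove [lfsou,bzcck,hdajz] add [cnxvw,uuh,hblwl] -> 12 lines: yutp hhlkg ccijx unqta yavsh mtvj cnxvw uuh hblwl eyem uttm jcdx
Hunk 2: at line 4 remove [yavsh] add [jbsza,ojndf] -> 13 lines: yutp hhlkg ccijx unqta jbsza ojndf mtvj cnxvw uuh hblwl eyem uttm jcdx
Hunk 3: at line 4 remove [ojndf,mtvj] add [lxh] -> 12 lines: yutp hhlkg ccijx unqta jbsza lxh cnxvw uuh hblwl eyem uttm jcdx
Hunk 4: at line 8 remove [hblwl,eyem,uttm] add [cqi] -> 10 lines: yutp hhlkg ccijx unqta jbsza lxh cnxvw uuh cqi jcdx
Hunk 5: at line 2 remove [ccijx] add [coh,zqo] -> 11 lines: yutp hhlkg coh zqo unqta jbsza lxh cnxvw uuh cqi jcdx
Hunk 6: at line 5 remove [lxh,cnxvw] add [ukovz,cqlg,ptz] -> 12 lines: yutp hhlkg coh zqo unqta jbsza ukovz cqlg ptz uuh cqi jcdx

Answer: yutp
hhlkg
coh
zqo
unqta
jbsza
ukovz
cqlg
ptz
uuh
cqi
jcdx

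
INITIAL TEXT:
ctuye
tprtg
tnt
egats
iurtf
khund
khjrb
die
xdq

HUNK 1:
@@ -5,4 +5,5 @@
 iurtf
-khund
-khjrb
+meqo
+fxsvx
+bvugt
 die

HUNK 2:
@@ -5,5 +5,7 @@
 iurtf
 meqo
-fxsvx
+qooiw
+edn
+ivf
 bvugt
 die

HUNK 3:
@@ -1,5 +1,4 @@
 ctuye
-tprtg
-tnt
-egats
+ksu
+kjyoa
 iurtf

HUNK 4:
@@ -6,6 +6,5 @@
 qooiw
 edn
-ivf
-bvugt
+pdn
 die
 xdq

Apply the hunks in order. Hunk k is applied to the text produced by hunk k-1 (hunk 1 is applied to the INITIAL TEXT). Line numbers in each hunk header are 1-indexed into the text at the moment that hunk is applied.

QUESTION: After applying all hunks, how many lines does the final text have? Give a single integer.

Answer: 10

Derivation:
Hunk 1: at line 5 remove [khund,khjrb] add [meqo,fxsvx,bvugt] -> 10 lines: ctuye tprtg tnt egats iurtf meqo fxsvx bvugt die xdq
Hunk 2: at line 5 remove [fxsvx] add [qooiw,edn,ivf] -> 12 lines: ctuye tprtg tnt egats iurtf meqo qooiw edn ivf bvugt die xdq
Hunk 3: at line 1 remove [tprtg,tnt,egats] add [ksu,kjyoa] -> 11 lines: ctuye ksu kjyoa iurtf meqo qooiw edn ivf bvugt die xdq
Hunk 4: at line 6 remove [ivf,bvugt] add [pdn] -> 10 lines: ctuye ksu kjyoa iurtf meqo qooiw edn pdn die xdq
Final line count: 10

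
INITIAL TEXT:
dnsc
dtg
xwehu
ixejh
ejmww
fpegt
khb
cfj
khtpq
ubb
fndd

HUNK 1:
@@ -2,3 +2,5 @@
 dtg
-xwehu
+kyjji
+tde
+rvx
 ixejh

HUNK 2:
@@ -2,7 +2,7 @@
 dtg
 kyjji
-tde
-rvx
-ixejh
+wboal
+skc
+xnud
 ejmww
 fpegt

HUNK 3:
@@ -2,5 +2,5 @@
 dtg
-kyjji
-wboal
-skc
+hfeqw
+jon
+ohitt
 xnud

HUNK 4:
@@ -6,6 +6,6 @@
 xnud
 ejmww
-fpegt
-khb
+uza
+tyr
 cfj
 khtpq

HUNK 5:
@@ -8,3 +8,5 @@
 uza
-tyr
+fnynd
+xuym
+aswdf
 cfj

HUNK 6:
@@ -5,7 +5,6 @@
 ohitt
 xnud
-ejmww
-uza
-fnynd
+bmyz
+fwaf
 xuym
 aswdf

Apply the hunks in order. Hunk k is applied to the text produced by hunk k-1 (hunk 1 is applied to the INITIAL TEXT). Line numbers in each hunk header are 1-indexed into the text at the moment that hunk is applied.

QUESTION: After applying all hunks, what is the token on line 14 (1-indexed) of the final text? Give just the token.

Hunk 1: at line 2 remove [xwehu] add [kyjji,tde,rvx] -> 13 lines: dnsc dtg kyjji tde rvx ixejh ejmww fpegt khb cfj khtpq ubb fndd
Hunk 2: at line 2 remove [tde,rvx,ixejh] add [wboal,skc,xnud] -> 13 lines: dnsc dtg kyjji wboal skc xnud ejmww fpegt khb cfj khtpq ubb fndd
Hunk 3: at line 2 remove [kyjji,wboal,skc] add [hfeqw,jon,ohitt] -> 13 lines: dnsc dtg hfeqw jon ohitt xnud ejmww fpegt khb cfj khtpq ubb fndd
Hunk 4: at line 6 remove [fpegt,khb] add [uza,tyr] -> 13 lines: dnsc dtg hfeqw jon ohitt xnud ejmww uza tyr cfj khtpq ubb fndd
Hunk 5: at line 8 remove [tyr] add [fnynd,xuym,aswdf] -> 15 lines: dnsc dtg hfeqw jon ohitt xnud ejmww uza fnynd xuym aswdf cfj khtpq ubb fndd
Hunk 6: at line 5 remove [ejmww,uza,fnynd] add [bmyz,fwaf] -> 14 lines: dnsc dtg hfeqw jon ohitt xnud bmyz fwaf xuym aswdf cfj khtpq ubb fndd
Final line 14: fndd

Answer: fndd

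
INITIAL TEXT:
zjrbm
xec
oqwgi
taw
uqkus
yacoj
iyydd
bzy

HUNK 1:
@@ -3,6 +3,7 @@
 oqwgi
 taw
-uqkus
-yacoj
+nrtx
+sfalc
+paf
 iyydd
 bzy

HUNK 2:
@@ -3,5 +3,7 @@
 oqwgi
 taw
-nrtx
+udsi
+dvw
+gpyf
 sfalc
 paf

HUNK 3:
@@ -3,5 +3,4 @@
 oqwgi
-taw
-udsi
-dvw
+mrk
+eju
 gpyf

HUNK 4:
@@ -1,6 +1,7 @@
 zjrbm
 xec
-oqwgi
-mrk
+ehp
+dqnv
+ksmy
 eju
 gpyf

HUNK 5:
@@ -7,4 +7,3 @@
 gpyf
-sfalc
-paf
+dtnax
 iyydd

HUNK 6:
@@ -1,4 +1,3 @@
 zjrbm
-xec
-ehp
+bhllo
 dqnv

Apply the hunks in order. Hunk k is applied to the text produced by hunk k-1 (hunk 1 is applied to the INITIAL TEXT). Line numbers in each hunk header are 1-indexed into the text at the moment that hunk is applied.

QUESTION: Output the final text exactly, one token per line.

Answer: zjrbm
bhllo
dqnv
ksmy
eju
gpyf
dtnax
iyydd
bzy

Derivation:
Hunk 1: at line 3 remove [uqkus,yacoj] add [nrtx,sfalc,paf] -> 9 lines: zjrbm xec oqwgi taw nrtx sfalc paf iyydd bzy
Hunk 2: at line 3 remove [nrtx] add [udsi,dvw,gpyf] -> 11 lines: zjrbm xec oqwgi taw udsi dvw gpyf sfalc paf iyydd bzy
Hunk 3: at line 3 remove [taw,udsi,dvw] add [mrk,eju] -> 10 lines: zjrbm xec oqwgi mrk eju gpyf sfalc paf iyydd bzy
Hunk 4: at line 1 remove [oqwgi,mrk] add [ehp,dqnv,ksmy] -> 11 lines: zjrbm xec ehp dqnv ksmy eju gpyf sfalc paf iyydd bzy
Hunk 5: at line 7 remove [sfalc,paf] add [dtnax] -> 10 lines: zjrbm xec ehp dqnv ksmy eju gpyf dtnax iyydd bzy
Hunk 6: at line 1 remove [xec,ehp] add [bhllo] -> 9 lines: zjrbm bhllo dqnv ksmy eju gpyf dtnax iyydd bzy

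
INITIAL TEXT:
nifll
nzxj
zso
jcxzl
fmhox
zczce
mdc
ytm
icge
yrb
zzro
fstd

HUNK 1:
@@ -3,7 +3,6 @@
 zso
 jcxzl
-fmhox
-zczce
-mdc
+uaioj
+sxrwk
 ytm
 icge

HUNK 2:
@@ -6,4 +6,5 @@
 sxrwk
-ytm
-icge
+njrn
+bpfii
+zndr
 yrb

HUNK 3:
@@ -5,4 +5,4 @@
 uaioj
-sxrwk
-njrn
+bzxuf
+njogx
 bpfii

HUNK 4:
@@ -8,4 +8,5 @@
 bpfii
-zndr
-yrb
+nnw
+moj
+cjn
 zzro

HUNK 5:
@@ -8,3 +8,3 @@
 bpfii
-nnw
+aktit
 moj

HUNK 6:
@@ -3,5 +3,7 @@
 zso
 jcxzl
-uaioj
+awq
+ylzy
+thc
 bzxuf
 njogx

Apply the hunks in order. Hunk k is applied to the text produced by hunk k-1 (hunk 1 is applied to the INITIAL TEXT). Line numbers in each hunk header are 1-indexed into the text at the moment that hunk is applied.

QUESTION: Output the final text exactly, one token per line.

Answer: nifll
nzxj
zso
jcxzl
awq
ylzy
thc
bzxuf
njogx
bpfii
aktit
moj
cjn
zzro
fstd

Derivation:
Hunk 1: at line 3 remove [fmhox,zczce,mdc] add [uaioj,sxrwk] -> 11 lines: nifll nzxj zso jcxzl uaioj sxrwk ytm icge yrb zzro fstd
Hunk 2: at line 6 remove [ytm,icge] add [njrn,bpfii,zndr] -> 12 lines: nifll nzxj zso jcxzl uaioj sxrwk njrn bpfii zndr yrb zzro fstd
Hunk 3: at line 5 remove [sxrwk,njrn] add [bzxuf,njogx] -> 12 lines: nifll nzxj zso jcxzl uaioj bzxuf njogx bpfii zndr yrb zzro fstd
Hunk 4: at line 8 remove [zndr,yrb] add [nnw,moj,cjn] -> 13 lines: nifll nzxj zso jcxzl uaioj bzxuf njogx bpfii nnw moj cjn zzro fstd
Hunk 5: at line 8 remove [nnw] add [aktit] -> 13 lines: nifll nzxj zso jcxzl uaioj bzxuf njogx bpfii aktit moj cjn zzro fstd
Hunk 6: at line 3 remove [uaioj] add [awq,ylzy,thc] -> 15 lines: nifll nzxj zso jcxzl awq ylzy thc bzxuf njogx bpfii aktit moj cjn zzro fstd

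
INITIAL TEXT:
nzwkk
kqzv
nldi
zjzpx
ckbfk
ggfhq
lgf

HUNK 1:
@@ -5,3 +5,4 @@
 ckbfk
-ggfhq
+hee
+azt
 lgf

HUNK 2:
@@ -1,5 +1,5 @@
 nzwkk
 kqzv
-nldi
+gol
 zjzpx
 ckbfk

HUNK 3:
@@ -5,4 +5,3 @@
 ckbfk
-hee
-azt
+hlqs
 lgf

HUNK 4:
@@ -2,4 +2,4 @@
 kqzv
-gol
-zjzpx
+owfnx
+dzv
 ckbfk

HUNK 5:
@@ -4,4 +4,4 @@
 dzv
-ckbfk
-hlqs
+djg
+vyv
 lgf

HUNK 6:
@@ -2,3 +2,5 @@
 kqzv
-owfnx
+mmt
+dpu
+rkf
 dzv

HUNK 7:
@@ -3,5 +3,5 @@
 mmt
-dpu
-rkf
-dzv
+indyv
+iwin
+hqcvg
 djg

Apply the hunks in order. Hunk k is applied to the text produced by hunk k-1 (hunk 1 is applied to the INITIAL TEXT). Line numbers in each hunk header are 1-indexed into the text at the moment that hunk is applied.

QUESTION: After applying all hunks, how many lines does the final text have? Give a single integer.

Hunk 1: at line 5 remove [ggfhq] add [hee,azt] -> 8 lines: nzwkk kqzv nldi zjzpx ckbfk hee azt lgf
Hunk 2: at line 1 remove [nldi] add [gol] -> 8 lines: nzwkk kqzv gol zjzpx ckbfk hee azt lgf
Hunk 3: at line 5 remove [hee,azt] add [hlqs] -> 7 lines: nzwkk kqzv gol zjzpx ckbfk hlqs lgf
Hunk 4: at line 2 remove [gol,zjzpx] add [owfnx,dzv] -> 7 lines: nzwkk kqzv owfnx dzv ckbfk hlqs lgf
Hunk 5: at line 4 remove [ckbfk,hlqs] add [djg,vyv] -> 7 lines: nzwkk kqzv owfnx dzv djg vyv lgf
Hunk 6: at line 2 remove [owfnx] add [mmt,dpu,rkf] -> 9 lines: nzwkk kqzv mmt dpu rkf dzv djg vyv lgf
Hunk 7: at line 3 remove [dpu,rkf,dzv] add [indyv,iwin,hqcvg] -> 9 lines: nzwkk kqzv mmt indyv iwin hqcvg djg vyv lgf
Final line count: 9

Answer: 9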